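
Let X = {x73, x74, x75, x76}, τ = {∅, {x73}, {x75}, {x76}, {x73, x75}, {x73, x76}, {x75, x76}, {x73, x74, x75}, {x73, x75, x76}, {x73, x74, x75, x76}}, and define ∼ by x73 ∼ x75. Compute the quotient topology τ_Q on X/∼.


X/∼ = {[x73=x75], [x74], [x76]}; |τ_Q| = 6.

Equivalence classes: [x73=x75], [x74], [x76].
Quotient map π: X → X/∼ sends x73 ↦ [x73=x75], x74 ↦ [x74], x75 ↦ [x73=x75], x76 ↦ [x76].
For each subset V ⊆ X/∼, compute π^{-1}(V) ⊆ X and check whether π^{-1}(V) ∈ τ. V is open in τ_Q iff π^{-1}(V) ∈ τ.
  V = {}: π^{-1}(V) = ∅ ∈ τ ✓.
  V = {[x73=x75]}: π^{-1}(V) = {x73, x75} ∈ τ ✓.
  V = {[x74]}: π^{-1}(V) = {x74} ∉ τ ✗.
  V = {[x73=x75], [x74]}: π^{-1}(V) = {x73, x74, x75} ∈ τ ✓.
  V = {[x76]}: π^{-1}(V) = {x76} ∈ τ ✓.
  V = {[x73=x75], [x76]}: π^{-1}(V) = {x73, x75, x76} ∈ τ ✓.
  V = {[x74], [x76]}: π^{-1}(V) = {x74, x76} ∉ τ ✗.
  V = {[x73=x75], [x74], [x76]}: π^{-1}(V) = {x73, x74, x75, x76} ∈ τ ✓.
Open sets in the quotient: τ_Q = {{}, {[x73=x75]}, {[x73=x75], [x74]}, {[x76]}, {[x73=x75], [x76]}, {[x73=x75], [x74], [x76]}} (6 elements).


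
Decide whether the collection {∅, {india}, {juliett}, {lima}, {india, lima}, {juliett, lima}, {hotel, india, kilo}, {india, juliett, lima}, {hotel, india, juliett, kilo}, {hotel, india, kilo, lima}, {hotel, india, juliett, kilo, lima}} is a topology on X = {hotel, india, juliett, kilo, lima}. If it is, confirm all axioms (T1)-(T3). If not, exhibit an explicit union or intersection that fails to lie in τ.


τ is NOT a topology on X.

Axiom (T1): ∅ ∈ τ? Yes; X ∈ τ? Yes.
Axiom (T2/T3): check pairwise unions and intersections of members of τ.
Counterexample for (T2): {india} ∪ {juliett} = {india, juliett} ∉ τ. Therefore τ is NOT a topology.


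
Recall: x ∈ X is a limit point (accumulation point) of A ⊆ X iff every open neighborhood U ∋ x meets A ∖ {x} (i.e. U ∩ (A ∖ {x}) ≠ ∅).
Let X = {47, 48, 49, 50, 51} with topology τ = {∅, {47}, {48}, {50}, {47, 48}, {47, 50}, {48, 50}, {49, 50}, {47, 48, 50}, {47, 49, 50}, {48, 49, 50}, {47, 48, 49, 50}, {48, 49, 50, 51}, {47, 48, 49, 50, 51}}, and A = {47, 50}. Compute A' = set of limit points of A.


A' = {49, 51}

For each x ∈ X, list the open sets U ∈ τ with x ∈ U, then check whether U ∩ (A ∖ {x}) ≠ ∅ for every such U.
  x = 47: open {47} ∋ x has {47} ∩ (A ∖ {47}) = ∅, so x is NOT a limit point.
  x = 48: open {48} ∋ x has {48} ∩ (A ∖ {48}) = ∅, so x is NOT a limit point.
  x = 49: opens ∋ x are {49, 50}, {47, 49, 50}, {48, 49, 50}, {47, 48, 49, 50}, {48, 49, 50, 51}, {47, 48, 49, 50, 51}; each meets A ∖ {49}, so x IS a limit point.
  x = 50: open {50} ∋ x has {50} ∩ (A ∖ {50}) = ∅, so x is NOT a limit point.
  x = 51: opens ∋ x are {48, 49, 50, 51}, {47, 48, 49, 50, 51}; each meets A ∖ {51}, so x IS a limit point.
Collecting: A' = {49, 51}.


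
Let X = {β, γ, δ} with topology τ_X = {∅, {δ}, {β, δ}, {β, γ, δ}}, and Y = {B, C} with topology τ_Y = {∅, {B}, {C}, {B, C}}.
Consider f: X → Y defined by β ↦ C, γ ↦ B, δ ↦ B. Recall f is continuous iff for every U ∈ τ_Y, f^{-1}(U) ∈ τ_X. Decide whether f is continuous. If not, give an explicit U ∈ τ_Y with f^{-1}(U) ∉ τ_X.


f is NOT continuous.

Compute f^{-1}(U) for each U ∈ τ_Y:
  U = ∅: f^{-1}(U) = ∅ ∈ τ_X ✓.
  U = {B}: f^{-1}(U) = {γ, δ} ∉ τ_X ✗.
  U = {C}: f^{-1}(U) = {β} ∉ τ_X ✗.
  U = {B, C}: f^{-1}(U) = {β, γ, δ} ∈ τ_X ✓.
Found U = {B} with f^{-1}(U) = {γ, δ} not in τ_X. Therefore f is NOT continuous.


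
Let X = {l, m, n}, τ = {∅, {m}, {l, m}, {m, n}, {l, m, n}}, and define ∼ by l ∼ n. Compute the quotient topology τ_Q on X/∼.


X/∼ = {[l=n], [m]}; |τ_Q| = 3.

Equivalence classes: [l=n], [m].
Quotient map π: X → X/∼ sends l ↦ [l=n], m ↦ [m], n ↦ [l=n].
For each subset V ⊆ X/∼, compute π^{-1}(V) ⊆ X and check whether π^{-1}(V) ∈ τ. V is open in τ_Q iff π^{-1}(V) ∈ τ.
  V = {}: π^{-1}(V) = ∅ ∈ τ ✓.
  V = {[l=n]}: π^{-1}(V) = {l, n} ∉ τ ✗.
  V = {[m]}: π^{-1}(V) = {m} ∈ τ ✓.
  V = {[l=n], [m]}: π^{-1}(V) = {l, m, n} ∈ τ ✓.
Open sets in the quotient: τ_Q = {{}, {[m]}, {[l=n], [m]}} (3 elements).


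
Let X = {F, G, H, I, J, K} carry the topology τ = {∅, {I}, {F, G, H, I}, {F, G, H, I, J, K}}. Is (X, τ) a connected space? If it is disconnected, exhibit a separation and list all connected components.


(X, τ) is connected.

Find clopen sets (U ∈ τ with X ∖ U ∈ τ):
  U = ∅, X ∖ U = {F, G, H, I, J, K} — both open, so U is clopen.
  U = {F, G, H, I, J, K}, X ∖ U = ∅ — both open, so U is clopen.
Only trivial clopens (∅ and X) exist, so (X, τ) is connected.
Compute connected components by grouping points that agree on all clopens:
  component: {F, G, H, I, J, K}


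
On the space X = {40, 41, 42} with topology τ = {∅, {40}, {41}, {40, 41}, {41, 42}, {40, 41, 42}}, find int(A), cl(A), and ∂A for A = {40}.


int(A) = {40}, cl(A) = {40}, ∂A = ∅.

Closed sets in (X, τ) are complements of opens:
  closed(X, τ) = {∅, {40}, {42}, {40, 42}, {41, 42}, {40, 41, 42}}.
int(A) = ⋃ {U ∈ τ : U ⊆ A}. Opens contained in A: ∅, {40}.
Taking the union of these: int(A) = {40}.
cl(A) = ⋂ {C closed : A ⊆ C}. Closed sets containing A: {40}, {40, 42}, {40, 41, 42}.
Intersecting these: cl(A) = {40}.
∂A = cl(A) ∖ int(A) = {40} ∖ {40} = ∅.


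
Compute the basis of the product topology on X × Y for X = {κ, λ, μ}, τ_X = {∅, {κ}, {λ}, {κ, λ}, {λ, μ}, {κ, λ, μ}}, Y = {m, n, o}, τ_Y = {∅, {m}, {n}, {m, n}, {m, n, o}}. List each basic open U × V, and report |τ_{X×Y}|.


Basis B = {∅ × ∅, {κ} × {m}, {κ} × {n}, {λ} × {m}, {λ} × {n}, {κ} × {m, n}, {κ, λ} × {m}, {κ, λ} × {n}, {λ} × {m, n}, {λ, μ} × {m}, {λ, μ} × {n}, {κ} × {m, n, o}, {κ, λ, μ} × {m}, {κ, λ, μ} × {n}, {λ} × {m, n, o}, {κ, λ} × {m, n}, {λ, μ} × {m, n}, {κ, λ} × {m, n, o}, {κ, λ, μ} × {m, n}, {λ, μ} × {m, n, o}, {κ, λ, μ} × {m, n, o}}; |τ_{X×Y}| = 70.

Enumerate products U × V with U ∈ τ_X, V ∈ τ_Y (deduplicated):
  ∅ × ∅ = {} (∅)
  {κ} × {m} = {(κ,m)}
  {κ} × {n} = {(κ,n)}
  {λ} × {m} = {(λ,m)}
  {λ} × {n} = {(λ,n)}
  {κ} × {m, n} = {(κ,m), (κ,n)}
  {κ, λ} × {m} = {(κ,m), (λ,m)}
  {κ, λ} × {n} = {(κ,n), (λ,n)}
  {λ} × {m, n} = {(λ,m), (λ,n)}
  {λ, μ} × {m} = {(λ,m), (μ,m)}
  {λ, μ} × {n} = {(λ,n), (μ,n)}
  {κ} × {m, n, o} = {(κ,m), (κ,n), (κ,o)}
  {κ, λ, μ} × {m} = {(κ,m), (λ,m), (μ,m)}
  {κ, λ, μ} × {n} = {(κ,n), (λ,n), (μ,n)}
  {λ} × {m, n, o} = {(λ,m), (λ,n), (λ,o)}
  {κ, λ} × {m, n} = {(κ,m), (κ,n), (λ,m), (λ,n)}
  {λ, μ} × {m, n} = {(λ,m), (λ,n), (μ,m), (μ,n)}
  {κ, λ} × {m, n, o} = {(κ,m), (κ,n), (κ,o), (λ,m), (λ,n), (λ,o)}
  {κ, λ, μ} × {m, n} = {(κ,m), (κ,n), (λ,m), (λ,n), (μ,m), (μ,n)}
  {λ, μ} × {m, n, o} = {(λ,m), (λ,n), (λ,o), (μ,m), (μ,n), (μ,o)}
  {κ, λ, μ} × {m, n, o} = {(κ,m), (κ,n), (κ,o), (λ,m), (λ,n), (λ,o), (μ,m), (μ,n), (μ,o)}
These 21 distinct sets form the basis B.
Close under arbitrary unions to get τ_{X×Y}; counting gives |τ_{X×Y}| = 70.


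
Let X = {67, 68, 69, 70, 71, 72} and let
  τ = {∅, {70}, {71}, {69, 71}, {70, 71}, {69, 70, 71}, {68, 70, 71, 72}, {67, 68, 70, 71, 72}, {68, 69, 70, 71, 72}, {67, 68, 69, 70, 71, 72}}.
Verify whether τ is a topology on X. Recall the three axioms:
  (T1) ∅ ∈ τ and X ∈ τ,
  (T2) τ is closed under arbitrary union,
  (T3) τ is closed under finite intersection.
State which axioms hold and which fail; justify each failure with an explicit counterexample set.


τ IS a topology on X.

Axiom (T1): ∅ ∈ τ? Yes; X ∈ τ? Yes.
Axiom (T2/T3): check pairwise unions and intersections of members of τ.
All pairwise intersections and unions checked — each lies in τ. Therefore τ satisfies (T1), (T2), (T3): it IS a topology on X.


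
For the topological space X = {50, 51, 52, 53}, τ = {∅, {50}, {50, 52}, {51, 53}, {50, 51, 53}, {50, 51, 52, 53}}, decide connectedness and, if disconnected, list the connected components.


(X, τ) is disconnected; components = [{50, 52}, {51, 53}].

Find clopen sets (U ∈ τ with X ∖ U ∈ τ):
  U = ∅, X ∖ U = {50, 51, 52, 53} — both open, so U is clopen.
  U = {50, 52}, X ∖ U = {51, 53} — both open, so U is clopen.
  U = {51, 53}, X ∖ U = {50, 52} — both open, so U is clopen.
  U = {50, 51, 52, 53}, X ∖ U = ∅ — both open, so U is clopen.
Nontrivial clopen(s) exist: e.g. {50, 52}. So (X, τ) is disconnected.
Compute connected components by grouping points that agree on all clopens:
  component: {50, 52}
  component: {51, 53}


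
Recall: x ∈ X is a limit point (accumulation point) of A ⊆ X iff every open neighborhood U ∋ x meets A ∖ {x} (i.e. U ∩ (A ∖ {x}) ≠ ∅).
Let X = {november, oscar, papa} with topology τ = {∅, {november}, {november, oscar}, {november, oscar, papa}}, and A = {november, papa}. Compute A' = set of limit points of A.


A' = {oscar, papa}

For each x ∈ X, list the open sets U ∈ τ with x ∈ U, then check whether U ∩ (A ∖ {x}) ≠ ∅ for every such U.
  x = november: open {november} ∋ x has {november} ∩ (A ∖ {november}) = ∅, so x is NOT a limit point.
  x = oscar: opens ∋ x are {november, oscar}, {november, oscar, papa}; each meets A ∖ {oscar}, so x IS a limit point.
  x = papa: opens ∋ x are {november, oscar, papa}; each meets A ∖ {papa}, so x IS a limit point.
Collecting: A' = {oscar, papa}.


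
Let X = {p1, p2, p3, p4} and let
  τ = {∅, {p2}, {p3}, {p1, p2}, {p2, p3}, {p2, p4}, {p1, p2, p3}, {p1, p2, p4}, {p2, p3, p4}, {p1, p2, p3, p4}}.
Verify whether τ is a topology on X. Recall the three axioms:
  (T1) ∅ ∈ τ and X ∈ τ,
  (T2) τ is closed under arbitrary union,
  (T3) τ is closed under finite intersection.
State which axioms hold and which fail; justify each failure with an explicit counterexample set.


τ IS a topology on X.

Axiom (T1): ∅ ∈ τ? Yes; X ∈ τ? Yes.
Axiom (T2/T3): check pairwise unions and intersections of members of τ.
All pairwise intersections and unions checked — each lies in τ. Therefore τ satisfies (T1), (T2), (T3): it IS a topology on X.


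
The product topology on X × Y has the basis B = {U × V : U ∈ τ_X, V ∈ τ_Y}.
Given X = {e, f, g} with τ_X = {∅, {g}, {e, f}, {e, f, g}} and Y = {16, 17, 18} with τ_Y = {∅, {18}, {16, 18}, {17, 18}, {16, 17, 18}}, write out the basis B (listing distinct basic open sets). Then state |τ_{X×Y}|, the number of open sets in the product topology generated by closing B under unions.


Basis B = {∅ × ∅, {g} × {18}, {e, f} × {18}, {g} × {16, 18}, {g} × {17, 18}, {e, f, g} × {18}, {g} × {16, 17, 18}, {e, f} × {16, 18}, {e, f} × {17, 18}, {e, f} × {16, 17, 18}, {e, f, g} × {16, 18}, {e, f, g} × {17, 18}, {e, f, g} × {16, 17, 18}}; |τ_{X×Y}| = 25.

Enumerate products U × V with U ∈ τ_X, V ∈ τ_Y (deduplicated):
  ∅ × ∅ = {} (∅)
  {g} × {18} = {(g,18)}
  {e, f} × {18} = {(e,18), (f,18)}
  {g} × {16, 18} = {(g,16), (g,18)}
  {g} × {17, 18} = {(g,17), (g,18)}
  {e, f, g} × {18} = {(e,18), (f,18), (g,18)}
  {g} × {16, 17, 18} = {(g,16), (g,17), (g,18)}
  {e, f} × {16, 18} = {(e,16), (e,18), (f,16), (f,18)}
  {e, f} × {17, 18} = {(e,17), (e,18), (f,17), (f,18)}
  {e, f} × {16, 17, 18} = {(e,16), (e,17), (e,18), (f,16), (f,17), (f,18)}
  {e, f, g} × {16, 18} = {(e,16), (e,18), (f,16), (f,18), (g,16), (g,18)}
  {e, f, g} × {17, 18} = {(e,17), (e,18), (f,17), (f,18), (g,17), (g,18)}
  {e, f, g} × {16, 17, 18} = {(e,16), (e,17), (e,18), (f,16), (f,17), (f,18), (g,16), (g,17), (g,18)}
These 13 distinct sets form the basis B.
Close under arbitrary unions to get τ_{X×Y}; counting gives |τ_{X×Y}| = 25.


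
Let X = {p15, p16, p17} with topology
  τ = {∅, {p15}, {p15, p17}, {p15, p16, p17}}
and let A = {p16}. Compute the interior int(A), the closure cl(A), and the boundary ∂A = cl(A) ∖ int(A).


int(A) = ∅, cl(A) = {p16}, ∂A = {p16}.

Closed sets in (X, τ) are complements of opens:
  closed(X, τ) = {∅, {p16}, {p16, p17}, {p15, p16, p17}}.
int(A) = ⋃ {U ∈ τ : U ⊆ A}. Opens contained in A: ∅.
Taking the union of these: int(A) = ∅.
cl(A) = ⋂ {C closed : A ⊆ C}. Closed sets containing A: {p16}, {p16, p17}, {p15, p16, p17}.
Intersecting these: cl(A) = {p16}.
∂A = cl(A) ∖ int(A) = {p16} ∖ ∅ = {p16}.


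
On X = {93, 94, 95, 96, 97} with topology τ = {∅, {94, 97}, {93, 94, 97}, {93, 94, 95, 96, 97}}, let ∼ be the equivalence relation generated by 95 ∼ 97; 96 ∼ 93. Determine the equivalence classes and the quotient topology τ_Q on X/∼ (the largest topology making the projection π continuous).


X/∼ = {[93=96], [94], [95=97]}; |τ_Q| = 2.

Equivalence classes: [93=96], [94], [95=97].
Quotient map π: X → X/∼ sends 93 ↦ [93=96], 94 ↦ [94], 95 ↦ [95=97], 96 ↦ [93=96], 97 ↦ [95=97].
For each subset V ⊆ X/∼, compute π^{-1}(V) ⊆ X and check whether π^{-1}(V) ∈ τ. V is open in τ_Q iff π^{-1}(V) ∈ τ.
  V = {}: π^{-1}(V) = ∅ ∈ τ ✓.
  V = {[93=96]}: π^{-1}(V) = {93, 96} ∉ τ ✗.
  V = {[94]}: π^{-1}(V) = {94} ∉ τ ✗.
  V = {[93=96], [94]}: π^{-1}(V) = {93, 94, 96} ∉ τ ✗.
  V = {[95=97]}: π^{-1}(V) = {95, 97} ∉ τ ✗.
  V = {[93=96], [95=97]}: π^{-1}(V) = {93, 95, 96, 97} ∉ τ ✗.
  V = {[94], [95=97]}: π^{-1}(V) = {94, 95, 97} ∉ τ ✗.
  V = {[93=96], [94], [95=97]}: π^{-1}(V) = {93, 94, 95, 96, 97} ∈ τ ✓.
Open sets in the quotient: τ_Q = {{}, {[93=96], [94], [95=97]}} (2 elements).


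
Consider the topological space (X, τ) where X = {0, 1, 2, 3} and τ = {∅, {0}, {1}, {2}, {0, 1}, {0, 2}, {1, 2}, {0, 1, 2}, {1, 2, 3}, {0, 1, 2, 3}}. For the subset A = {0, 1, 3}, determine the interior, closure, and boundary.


int(A) = {0, 1}, cl(A) = {0, 1, 3}, ∂A = {3}.

Closed sets in (X, τ) are complements of opens:
  closed(X, τ) = {∅, {0}, {3}, {0, 3}, {1, 3}, {2, 3}, {0, 1, 3}, {0, 2, 3}, {1, 2, 3}, {0, 1, 2, 3}}.
int(A) = ⋃ {U ∈ τ : U ⊆ A}. Opens contained in A: ∅, {0}, {1}, {0, 1}.
Taking the union of these: int(A) = {0, 1}.
cl(A) = ⋂ {C closed : A ⊆ C}. Closed sets containing A: {0, 1, 3}, {0, 1, 2, 3}.
Intersecting these: cl(A) = {0, 1, 3}.
∂A = cl(A) ∖ int(A) = {0, 1, 3} ∖ {0, 1} = {3}.


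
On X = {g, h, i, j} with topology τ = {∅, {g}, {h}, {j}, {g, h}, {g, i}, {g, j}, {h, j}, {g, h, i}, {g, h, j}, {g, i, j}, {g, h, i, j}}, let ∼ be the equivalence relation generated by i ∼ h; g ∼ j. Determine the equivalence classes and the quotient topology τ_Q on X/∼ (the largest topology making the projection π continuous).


X/∼ = {[g=j], [h=i]}; |τ_Q| = 3.

Equivalence classes: [g=j], [h=i].
Quotient map π: X → X/∼ sends g ↦ [g=j], h ↦ [h=i], i ↦ [h=i], j ↦ [g=j].
For each subset V ⊆ X/∼, compute π^{-1}(V) ⊆ X and check whether π^{-1}(V) ∈ τ. V is open in τ_Q iff π^{-1}(V) ∈ τ.
  V = {}: π^{-1}(V) = ∅ ∈ τ ✓.
  V = {[g=j]}: π^{-1}(V) = {g, j} ∈ τ ✓.
  V = {[h=i]}: π^{-1}(V) = {h, i} ∉ τ ✗.
  V = {[g=j], [h=i]}: π^{-1}(V) = {g, h, i, j} ∈ τ ✓.
Open sets in the quotient: τ_Q = {{}, {[g=j]}, {[g=j], [h=i]}} (3 elements).


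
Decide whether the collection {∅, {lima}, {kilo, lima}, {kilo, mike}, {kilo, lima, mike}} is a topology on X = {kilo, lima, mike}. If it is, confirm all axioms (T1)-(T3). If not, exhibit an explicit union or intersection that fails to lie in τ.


τ is NOT a topology on X.

Axiom (T1): ∅ ∈ τ? Yes; X ∈ τ? Yes.
Axiom (T2/T3): check pairwise unions and intersections of members of τ.
Counterexample for (T3): {kilo, lima} ∩ {kilo, mike} = {kilo} ∉ τ. Therefore τ is NOT a topology.


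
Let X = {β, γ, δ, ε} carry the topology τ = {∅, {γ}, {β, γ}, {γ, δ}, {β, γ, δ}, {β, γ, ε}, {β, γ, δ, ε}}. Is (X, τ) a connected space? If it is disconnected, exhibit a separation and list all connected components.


(X, τ) is connected.

Find clopen sets (U ∈ τ with X ∖ U ∈ τ):
  U = ∅, X ∖ U = {β, γ, δ, ε} — both open, so U is clopen.
  U = {β, γ, δ, ε}, X ∖ U = ∅ — both open, so U is clopen.
Only trivial clopens (∅ and X) exist, so (X, τ) is connected.
Compute connected components by grouping points that agree on all clopens:
  component: {β, γ, δ, ε}


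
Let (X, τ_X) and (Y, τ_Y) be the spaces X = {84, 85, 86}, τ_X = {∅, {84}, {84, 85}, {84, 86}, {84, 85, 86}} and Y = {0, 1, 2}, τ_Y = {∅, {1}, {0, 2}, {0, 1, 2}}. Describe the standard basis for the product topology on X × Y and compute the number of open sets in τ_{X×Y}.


Basis B = {∅ × ∅, {84} × {1}, {84} × {0, 2}, {84, 85} × {1}, {84, 86} × {1}, {84} × {0, 1, 2}, {84, 85, 86} × {1}, {84, 85} × {0, 2}, {84, 86} × {0, 2}, {84, 85} × {0, 1, 2}, {84, 86} × {0, 1, 2}, {84, 85, 86} × {0, 2}, {84, 85, 86} × {0, 1, 2}}; |τ_{X×Y}| = 25.

Enumerate products U × V with U ∈ τ_X, V ∈ τ_Y (deduplicated):
  ∅ × ∅ = {} (∅)
  {84} × {1} = {(84,1)}
  {84} × {0, 2} = {(84,0), (84,2)}
  {84, 85} × {1} = {(84,1), (85,1)}
  {84, 86} × {1} = {(84,1), (86,1)}
  {84} × {0, 1, 2} = {(84,0), (84,1), (84,2)}
  {84, 85, 86} × {1} = {(84,1), (85,1), (86,1)}
  {84, 85} × {0, 2} = {(84,0), (84,2), (85,0), (85,2)}
  {84, 86} × {0, 2} = {(84,0), (84,2), (86,0), (86,2)}
  {84, 85} × {0, 1, 2} = {(84,0), (84,1), (84,2), (85,0), (85,1), (85,2)}
  {84, 86} × {0, 1, 2} = {(84,0), (84,1), (84,2), (86,0), (86,1), (86,2)}
  {84, 85, 86} × {0, 2} = {(84,0), (84,2), (85,0), (85,2), (86,0), (86,2)}
  {84, 85, 86} × {0, 1, 2} = {(84,0), (84,1), (84,2), (85,0), (85,1), (85,2), (86,0), (86,1), (86,2)}
These 13 distinct sets form the basis B.
Close under arbitrary unions to get τ_{X×Y}; counting gives |τ_{X×Y}| = 25.


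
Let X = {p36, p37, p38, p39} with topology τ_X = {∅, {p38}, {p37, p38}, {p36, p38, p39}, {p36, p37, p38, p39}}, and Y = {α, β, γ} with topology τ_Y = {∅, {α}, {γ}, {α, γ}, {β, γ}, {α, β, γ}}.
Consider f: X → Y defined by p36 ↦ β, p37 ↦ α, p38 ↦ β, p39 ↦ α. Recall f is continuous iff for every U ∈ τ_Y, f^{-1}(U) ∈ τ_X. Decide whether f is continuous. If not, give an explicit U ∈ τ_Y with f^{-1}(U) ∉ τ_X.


f is NOT continuous.

Compute f^{-1}(U) for each U ∈ τ_Y:
  U = ∅: f^{-1}(U) = ∅ ∈ τ_X ✓.
  U = {α}: f^{-1}(U) = {p37, p39} ∉ τ_X ✗.
  U = {γ}: f^{-1}(U) = ∅ ∈ τ_X ✓.
  U = {α, γ}: f^{-1}(U) = {p37, p39} ∉ τ_X ✗.
  U = {β, γ}: f^{-1}(U) = {p36, p38} ∉ τ_X ✗.
  U = {α, β, γ}: f^{-1}(U) = {p36, p37, p38, p39} ∈ τ_X ✓.
Found U = {α} with f^{-1}(U) = {p37, p39} not in τ_X. Therefore f is NOT continuous.


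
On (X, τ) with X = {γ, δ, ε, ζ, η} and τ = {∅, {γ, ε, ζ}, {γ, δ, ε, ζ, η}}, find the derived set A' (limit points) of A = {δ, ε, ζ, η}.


A' = {γ, δ, ε, ζ, η}

For each x ∈ X, list the open sets U ∈ τ with x ∈ U, then check whether U ∩ (A ∖ {x}) ≠ ∅ for every such U.
  x = γ: opens ∋ x are {γ, ε, ζ}, {γ, δ, ε, ζ, η}; each meets A ∖ {γ}, so x IS a limit point.
  x = δ: opens ∋ x are {γ, δ, ε, ζ, η}; each meets A ∖ {δ}, so x IS a limit point.
  x = ε: opens ∋ x are {γ, ε, ζ}, {γ, δ, ε, ζ, η}; each meets A ∖ {ε}, so x IS a limit point.
  x = ζ: opens ∋ x are {γ, ε, ζ}, {γ, δ, ε, ζ, η}; each meets A ∖ {ζ}, so x IS a limit point.
  x = η: opens ∋ x are {γ, δ, ε, ζ, η}; each meets A ∖ {η}, so x IS a limit point.
Collecting: A' = {γ, δ, ε, ζ, η}.


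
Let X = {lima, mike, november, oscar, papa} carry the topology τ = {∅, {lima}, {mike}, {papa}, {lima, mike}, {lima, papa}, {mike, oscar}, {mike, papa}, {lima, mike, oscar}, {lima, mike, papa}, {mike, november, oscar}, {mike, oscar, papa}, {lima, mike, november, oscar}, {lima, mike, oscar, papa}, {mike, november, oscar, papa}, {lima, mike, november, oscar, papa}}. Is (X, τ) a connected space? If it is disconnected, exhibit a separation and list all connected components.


(X, τ) is disconnected; components = [{lima}, {papa}, {mike, november, oscar}].

Find clopen sets (U ∈ τ with X ∖ U ∈ τ):
  U = ∅, X ∖ U = {lima, mike, november, oscar, papa} — both open, so U is clopen.
  U = {lima}, X ∖ U = {mike, november, oscar, papa} — both open, so U is clopen.
  U = {papa}, X ∖ U = {lima, mike, november, oscar} — both open, so U is clopen.
  U = {lima, papa}, X ∖ U = {mike, november, oscar} — both open, so U is clopen.
  U = {mike, november, oscar}, X ∖ U = {lima, papa} — both open, so U is clopen.
  U = {lima, mike, november, oscar}, X ∖ U = {papa} — both open, so U is clopen.
  U = {mike, november, oscar, papa}, X ∖ U = {lima} — both open, so U is clopen.
  U = {lima, mike, november, oscar, papa}, X ∖ U = ∅ — both open, so U is clopen.
Nontrivial clopen(s) exist: e.g. {lima, mike, november, oscar}. So (X, τ) is disconnected.
Compute connected components by grouping points that agree on all clopens:
  component: {lima}
  component: {papa}
  component: {mike, november, oscar}


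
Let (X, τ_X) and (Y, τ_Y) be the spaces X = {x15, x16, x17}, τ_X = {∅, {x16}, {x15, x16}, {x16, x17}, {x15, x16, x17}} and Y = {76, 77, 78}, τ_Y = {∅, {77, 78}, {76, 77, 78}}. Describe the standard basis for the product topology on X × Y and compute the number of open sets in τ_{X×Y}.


Basis B = {∅ × ∅, {x16} × {77, 78}, {x16} × {76, 77, 78}, {x15, x16} × {77, 78}, {x16, x17} × {77, 78}, {x15, x16} × {76, 77, 78}, {x15, x16, x17} × {77, 78}, {x16, x17} × {76, 77, 78}, {x15, x16, x17} × {76, 77, 78}}; |τ_{X×Y}| = 14.

Enumerate products U × V with U ∈ τ_X, V ∈ τ_Y (deduplicated):
  ∅ × ∅ = {} (∅)
  {x16} × {77, 78} = {(x16,77), (x16,78)}
  {x16} × {76, 77, 78} = {(x16,76), (x16,77), (x16,78)}
  {x15, x16} × {77, 78} = {(x15,77), (x15,78), (x16,77), (x16,78)}
  {x16, x17} × {77, 78} = {(x16,77), (x16,78), (x17,77), (x17,78)}
  {x15, x16} × {76, 77, 78} = {(x15,76), (x15,77), (x15,78), (x16,76), (x16,77), (x16,78)}
  {x15, x16, x17} × {77, 78} = {(x15,77), (x15,78), (x16,77), (x16,78), (x17,77), (x17,78)}
  {x16, x17} × {76, 77, 78} = {(x16,76), (x16,77), (x16,78), (x17,76), (x17,77), (x17,78)}
  {x15, x16, x17} × {76, 77, 78} = {(x15,76), (x15,77), (x15,78), (x16,76), (x16,77), (x16,78), (x17,76), (x17,77), (x17,78)}
These 9 distinct sets form the basis B.
Close under arbitrary unions to get τ_{X×Y}; counting gives |τ_{X×Y}| = 14.


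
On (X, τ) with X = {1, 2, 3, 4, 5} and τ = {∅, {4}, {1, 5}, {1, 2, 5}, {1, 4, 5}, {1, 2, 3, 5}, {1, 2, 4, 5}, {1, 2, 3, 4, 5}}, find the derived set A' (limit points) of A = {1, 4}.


A' = {2, 3, 5}

For each x ∈ X, list the open sets U ∈ τ with x ∈ U, then check whether U ∩ (A ∖ {x}) ≠ ∅ for every such U.
  x = 1: open {1, 5} ∋ x has {1, 5} ∩ (A ∖ {1}) = ∅, so x is NOT a limit point.
  x = 2: opens ∋ x are {1, 2, 5}, {1, 2, 3, 5}, {1, 2, 4, 5}, {1, 2, 3, 4, 5}; each meets A ∖ {2}, so x IS a limit point.
  x = 3: opens ∋ x are {1, 2, 3, 5}, {1, 2, 3, 4, 5}; each meets A ∖ {3}, so x IS a limit point.
  x = 4: open {4} ∋ x has {4} ∩ (A ∖ {4}) = ∅, so x is NOT a limit point.
  x = 5: opens ∋ x are {1, 5}, {1, 2, 5}, {1, 4, 5}, {1, 2, 3, 5}, {1, 2, 4, 5}, {1, 2, 3, 4, 5}; each meets A ∖ {5}, so x IS a limit point.
Collecting: A' = {2, 3, 5}.


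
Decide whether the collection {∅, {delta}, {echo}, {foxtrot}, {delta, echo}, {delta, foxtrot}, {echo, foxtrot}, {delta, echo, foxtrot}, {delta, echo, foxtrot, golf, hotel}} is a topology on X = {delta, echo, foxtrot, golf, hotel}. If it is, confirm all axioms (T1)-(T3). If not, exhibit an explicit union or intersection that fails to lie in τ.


τ IS a topology on X.

Axiom (T1): ∅ ∈ τ? Yes; X ∈ τ? Yes.
Axiom (T2/T3): check pairwise unions and intersections of members of τ.
All pairwise intersections and unions checked — each lies in τ. Therefore τ satisfies (T1), (T2), (T3): it IS a topology on X.


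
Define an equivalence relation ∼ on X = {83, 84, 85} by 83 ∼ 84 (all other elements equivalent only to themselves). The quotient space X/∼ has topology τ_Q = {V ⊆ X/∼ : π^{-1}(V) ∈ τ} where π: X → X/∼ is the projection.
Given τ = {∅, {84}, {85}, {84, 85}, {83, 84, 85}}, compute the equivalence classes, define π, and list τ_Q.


X/∼ = {[83=84], [85]}; |τ_Q| = 3.

Equivalence classes: [83=84], [85].
Quotient map π: X → X/∼ sends 83 ↦ [83=84], 84 ↦ [83=84], 85 ↦ [85].
For each subset V ⊆ X/∼, compute π^{-1}(V) ⊆ X and check whether π^{-1}(V) ∈ τ. V is open in τ_Q iff π^{-1}(V) ∈ τ.
  V = {}: π^{-1}(V) = ∅ ∈ τ ✓.
  V = {[83=84]}: π^{-1}(V) = {83, 84} ∉ τ ✗.
  V = {[85]}: π^{-1}(V) = {85} ∈ τ ✓.
  V = {[83=84], [85]}: π^{-1}(V) = {83, 84, 85} ∈ τ ✓.
Open sets in the quotient: τ_Q = {{}, {[85]}, {[83=84], [85]}} (3 elements).


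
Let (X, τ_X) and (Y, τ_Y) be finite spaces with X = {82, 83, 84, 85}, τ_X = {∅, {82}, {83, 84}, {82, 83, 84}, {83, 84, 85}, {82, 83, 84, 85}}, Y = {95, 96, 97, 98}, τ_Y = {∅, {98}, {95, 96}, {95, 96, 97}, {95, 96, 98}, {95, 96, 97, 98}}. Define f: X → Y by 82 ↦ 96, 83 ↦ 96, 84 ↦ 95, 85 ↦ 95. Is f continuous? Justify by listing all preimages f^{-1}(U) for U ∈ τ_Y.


f IS continuous.

Compute f^{-1}(U) for each U ∈ τ_Y:
  U = ∅: f^{-1}(U) = ∅ ∈ τ_X ✓.
  U = {98}: f^{-1}(U) = ∅ ∈ τ_X ✓.
  U = {95, 96}: f^{-1}(U) = {82, 83, 84, 85} ∈ τ_X ✓.
  U = {95, 96, 97}: f^{-1}(U) = {82, 83, 84, 85} ∈ τ_X ✓.
  U = {95, 96, 98}: f^{-1}(U) = {82, 83, 84, 85} ∈ τ_X ✓.
  U = {95, 96, 97, 98}: f^{-1}(U) = {82, 83, 84, 85} ∈ τ_X ✓.
Every preimage lies in τ_X, so f IS continuous.


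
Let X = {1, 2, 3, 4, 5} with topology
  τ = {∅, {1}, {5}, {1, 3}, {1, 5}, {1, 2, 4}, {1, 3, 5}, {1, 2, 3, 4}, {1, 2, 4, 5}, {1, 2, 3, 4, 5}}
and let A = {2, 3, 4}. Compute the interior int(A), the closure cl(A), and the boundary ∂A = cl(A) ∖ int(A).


int(A) = ∅, cl(A) = {2, 3, 4}, ∂A = {2, 3, 4}.

Closed sets in (X, τ) are complements of opens:
  closed(X, τ) = {∅, {3}, {5}, {2, 4}, {3, 5}, {2, 3, 4}, {2, 4, 5}, {1, 2, 3, 4}, {2, 3, 4, 5}, {1, 2, 3, 4, 5}}.
int(A) = ⋃ {U ∈ τ : U ⊆ A}. Opens contained in A: ∅.
Taking the union of these: int(A) = ∅.
cl(A) = ⋂ {C closed : A ⊆ C}. Closed sets containing A: {2, 3, 4}, {1, 2, 3, 4}, {2, 3, 4, 5}, {1, 2, 3, 4, 5}.
Intersecting these: cl(A) = {2, 3, 4}.
∂A = cl(A) ∖ int(A) = {2, 3, 4} ∖ ∅ = {2, 3, 4}.


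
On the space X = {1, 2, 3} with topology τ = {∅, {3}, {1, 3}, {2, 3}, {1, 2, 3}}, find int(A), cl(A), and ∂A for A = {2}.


int(A) = ∅, cl(A) = {2}, ∂A = {2}.

Closed sets in (X, τ) are complements of opens:
  closed(X, τ) = {∅, {1}, {2}, {1, 2}, {1, 2, 3}}.
int(A) = ⋃ {U ∈ τ : U ⊆ A}. Opens contained in A: ∅.
Taking the union of these: int(A) = ∅.
cl(A) = ⋂ {C closed : A ⊆ C}. Closed sets containing A: {2}, {1, 2}, {1, 2, 3}.
Intersecting these: cl(A) = {2}.
∂A = cl(A) ∖ int(A) = {2} ∖ ∅ = {2}.


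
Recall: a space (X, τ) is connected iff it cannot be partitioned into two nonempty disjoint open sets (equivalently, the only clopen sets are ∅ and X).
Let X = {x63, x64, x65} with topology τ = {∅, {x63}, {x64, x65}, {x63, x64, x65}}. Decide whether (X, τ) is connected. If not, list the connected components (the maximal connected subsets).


(X, τ) is disconnected; components = [{x63}, {x64, x65}].

Find clopen sets (U ∈ τ with X ∖ U ∈ τ):
  U = ∅, X ∖ U = {x63, x64, x65} — both open, so U is clopen.
  U = {x63}, X ∖ U = {x64, x65} — both open, so U is clopen.
  U = {x64, x65}, X ∖ U = {x63} — both open, so U is clopen.
  U = {x63, x64, x65}, X ∖ U = ∅ — both open, so U is clopen.
Nontrivial clopen(s) exist: e.g. {x64, x65}. So (X, τ) is disconnected.
Compute connected components by grouping points that agree on all clopens:
  component: {x63}
  component: {x64, x65}


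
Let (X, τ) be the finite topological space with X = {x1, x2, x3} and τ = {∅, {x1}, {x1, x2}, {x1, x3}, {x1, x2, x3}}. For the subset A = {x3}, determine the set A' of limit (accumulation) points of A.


A' = ∅

For each x ∈ X, list the open sets U ∈ τ with x ∈ U, then check whether U ∩ (A ∖ {x}) ≠ ∅ for every such U.
  x = x1: open {x1} ∋ x has {x1} ∩ (A ∖ {x1}) = ∅, so x is NOT a limit point.
  x = x2: open {x1, x2} ∋ x has {x1, x2} ∩ (A ∖ {x2}) = ∅, so x is NOT a limit point.
  x = x3: open {x1, x3} ∋ x has {x1, x3} ∩ (A ∖ {x3}) = ∅, so x is NOT a limit point.
Collecting: A' = ∅.


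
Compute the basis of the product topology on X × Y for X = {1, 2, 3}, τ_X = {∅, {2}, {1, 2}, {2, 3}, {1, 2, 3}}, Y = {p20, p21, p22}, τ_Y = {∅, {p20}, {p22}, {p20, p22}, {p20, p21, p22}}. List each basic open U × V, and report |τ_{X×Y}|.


Basis B = {∅ × ∅, {2} × {p20}, {2} × {p22}, {1, 2} × {p20}, {1, 2} × {p22}, {2} × {p20, p22}, {2, 3} × {p20}, {2, 3} × {p22}, {1, 2, 3} × {p20}, {1, 2, 3} × {p22}, {2} × {p20, p21, p22}, {1, 2} × {p20, p22}, {2, 3} × {p20, p22}, {1, 2} × {p20, p21, p22}, {1, 2, 3} × {p20, p22}, {2, 3} × {p20, p21, p22}, {1, 2, 3} × {p20, p21, p22}}; |τ_{X×Y}| = 50.

Enumerate products U × V with U ∈ τ_X, V ∈ τ_Y (deduplicated):
  ∅ × ∅ = {} (∅)
  {2} × {p20} = {(2,p20)}
  {2} × {p22} = {(2,p22)}
  {1, 2} × {p20} = {(1,p20), (2,p20)}
  {1, 2} × {p22} = {(1,p22), (2,p22)}
  {2} × {p20, p22} = {(2,p20), (2,p22)}
  {2, 3} × {p20} = {(2,p20), (3,p20)}
  {2, 3} × {p22} = {(2,p22), (3,p22)}
  {1, 2, 3} × {p20} = {(1,p20), (2,p20), (3,p20)}
  {1, 2, 3} × {p22} = {(1,p22), (2,p22), (3,p22)}
  {2} × {p20, p21, p22} = {(2,p20), (2,p21), (2,p22)}
  {1, 2} × {p20, p22} = {(1,p20), (1,p22), (2,p20), (2,p22)}
  {2, 3} × {p20, p22} = {(2,p20), (2,p22), (3,p20), (3,p22)}
  {1, 2} × {p20, p21, p22} = {(1,p20), (1,p21), (1,p22), (2,p20), (2,p21), (2,p22)}
  {1, 2, 3} × {p20, p22} = {(1,p20), (1,p22), (2,p20), (2,p22), (3,p20), (3,p22)}
  {2, 3} × {p20, p21, p22} = {(2,p20), (2,p21), (2,p22), (3,p20), (3,p21), (3,p22)}
  {1, 2, 3} × {p20, p21, p22} = {(1,p20), (1,p21), (1,p22), (2,p20), (2,p21), (2,p22), (3,p20), (3,p21), (3,p22)}
These 17 distinct sets form the basis B.
Close under arbitrary unions to get τ_{X×Y}; counting gives |τ_{X×Y}| = 50.


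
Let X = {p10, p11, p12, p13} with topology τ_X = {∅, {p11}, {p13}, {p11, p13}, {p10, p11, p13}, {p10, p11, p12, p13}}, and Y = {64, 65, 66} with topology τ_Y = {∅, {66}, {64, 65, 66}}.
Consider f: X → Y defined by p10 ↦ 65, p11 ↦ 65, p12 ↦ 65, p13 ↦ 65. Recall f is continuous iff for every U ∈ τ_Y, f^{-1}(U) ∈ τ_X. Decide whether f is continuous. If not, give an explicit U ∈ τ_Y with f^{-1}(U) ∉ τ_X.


f IS continuous.

Compute f^{-1}(U) for each U ∈ τ_Y:
  U = ∅: f^{-1}(U) = ∅ ∈ τ_X ✓.
  U = {66}: f^{-1}(U) = ∅ ∈ τ_X ✓.
  U = {64, 65, 66}: f^{-1}(U) = {p10, p11, p12, p13} ∈ τ_X ✓.
Every preimage lies in τ_X, so f IS continuous.


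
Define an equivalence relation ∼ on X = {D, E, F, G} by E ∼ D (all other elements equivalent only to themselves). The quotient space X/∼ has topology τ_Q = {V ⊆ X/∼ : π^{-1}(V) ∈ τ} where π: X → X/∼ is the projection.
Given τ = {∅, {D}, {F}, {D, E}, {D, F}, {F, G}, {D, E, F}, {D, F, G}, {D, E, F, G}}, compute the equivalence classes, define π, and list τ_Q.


X/∼ = {[D=E], [F], [G]}; |τ_Q| = 6.

Equivalence classes: [D=E], [F], [G].
Quotient map π: X → X/∼ sends D ↦ [D=E], E ↦ [D=E], F ↦ [F], G ↦ [G].
For each subset V ⊆ X/∼, compute π^{-1}(V) ⊆ X and check whether π^{-1}(V) ∈ τ. V is open in τ_Q iff π^{-1}(V) ∈ τ.
  V = {}: π^{-1}(V) = ∅ ∈ τ ✓.
  V = {[D=E]}: π^{-1}(V) = {D, E} ∈ τ ✓.
  V = {[F]}: π^{-1}(V) = {F} ∈ τ ✓.
  V = {[D=E], [F]}: π^{-1}(V) = {D, E, F} ∈ τ ✓.
  V = {[G]}: π^{-1}(V) = {G} ∉ τ ✗.
  V = {[D=E], [G]}: π^{-1}(V) = {D, E, G} ∉ τ ✗.
  V = {[F], [G]}: π^{-1}(V) = {F, G} ∈ τ ✓.
  V = {[D=E], [F], [G]}: π^{-1}(V) = {D, E, F, G} ∈ τ ✓.
Open sets in the quotient: τ_Q = {{}, {[D=E]}, {[F]}, {[D=E], [F]}, {[F], [G]}, {[D=E], [F], [G]}} (6 elements).


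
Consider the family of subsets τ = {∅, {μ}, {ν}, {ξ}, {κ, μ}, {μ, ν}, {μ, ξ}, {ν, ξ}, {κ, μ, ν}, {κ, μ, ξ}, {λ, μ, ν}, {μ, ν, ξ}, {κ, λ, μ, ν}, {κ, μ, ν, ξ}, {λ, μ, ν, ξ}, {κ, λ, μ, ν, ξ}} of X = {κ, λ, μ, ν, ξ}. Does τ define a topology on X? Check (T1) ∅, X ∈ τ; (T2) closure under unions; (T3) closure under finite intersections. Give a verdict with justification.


τ IS a topology on X.

Axiom (T1): ∅ ∈ τ? Yes; X ∈ τ? Yes.
Axiom (T2/T3): check pairwise unions and intersections of members of τ.
All pairwise intersections and unions checked — each lies in τ. Therefore τ satisfies (T1), (T2), (T3): it IS a topology on X.


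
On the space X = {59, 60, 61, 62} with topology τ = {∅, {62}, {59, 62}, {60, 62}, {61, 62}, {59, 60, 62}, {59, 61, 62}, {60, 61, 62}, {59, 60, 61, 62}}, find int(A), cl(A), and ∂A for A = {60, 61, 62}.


int(A) = {60, 61, 62}, cl(A) = {59, 60, 61, 62}, ∂A = {59}.

Closed sets in (X, τ) are complements of opens:
  closed(X, τ) = {∅, {59}, {60}, {61}, {59, 60}, {59, 61}, {60, 61}, {59, 60, 61}, {59, 60, 61, 62}}.
int(A) = ⋃ {U ∈ τ : U ⊆ A}. Opens contained in A: ∅, {62}, {60, 62}, {61, 62}, {60, 61, 62}.
Taking the union of these: int(A) = {60, 61, 62}.
cl(A) = ⋂ {C closed : A ⊆ C}. Closed sets containing A: {59, 60, 61, 62}.
Intersecting these: cl(A) = {59, 60, 61, 62}.
∂A = cl(A) ∖ int(A) = {59, 60, 61, 62} ∖ {60, 61, 62} = {59}.


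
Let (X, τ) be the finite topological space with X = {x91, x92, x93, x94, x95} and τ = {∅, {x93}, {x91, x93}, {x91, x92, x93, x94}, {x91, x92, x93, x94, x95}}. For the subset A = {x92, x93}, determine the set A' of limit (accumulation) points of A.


A' = {x91, x92, x94, x95}

For each x ∈ X, list the open sets U ∈ τ with x ∈ U, then check whether U ∩ (A ∖ {x}) ≠ ∅ for every such U.
  x = x91: opens ∋ x are {x91, x93}, {x91, x92, x93, x94}, {x91, x92, x93, x94, x95}; each meets A ∖ {x91}, so x IS a limit point.
  x = x92: opens ∋ x are {x91, x92, x93, x94}, {x91, x92, x93, x94, x95}; each meets A ∖ {x92}, so x IS a limit point.
  x = x93: open {x93} ∋ x has {x93} ∩ (A ∖ {x93}) = ∅, so x is NOT a limit point.
  x = x94: opens ∋ x are {x91, x92, x93, x94}, {x91, x92, x93, x94, x95}; each meets A ∖ {x94}, so x IS a limit point.
  x = x95: opens ∋ x are {x91, x92, x93, x94, x95}; each meets A ∖ {x95}, so x IS a limit point.
Collecting: A' = {x91, x92, x94, x95}.


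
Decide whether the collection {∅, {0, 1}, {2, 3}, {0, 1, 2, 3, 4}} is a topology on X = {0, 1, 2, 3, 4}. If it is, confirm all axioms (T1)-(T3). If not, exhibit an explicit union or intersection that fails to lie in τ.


τ is NOT a topology on X.

Axiom (T1): ∅ ∈ τ? Yes; X ∈ τ? Yes.
Axiom (T2/T3): check pairwise unions and intersections of members of τ.
Counterexample for (T2): {0, 1} ∪ {2, 3} = {0, 1, 2, 3} ∉ τ. Therefore τ is NOT a topology.


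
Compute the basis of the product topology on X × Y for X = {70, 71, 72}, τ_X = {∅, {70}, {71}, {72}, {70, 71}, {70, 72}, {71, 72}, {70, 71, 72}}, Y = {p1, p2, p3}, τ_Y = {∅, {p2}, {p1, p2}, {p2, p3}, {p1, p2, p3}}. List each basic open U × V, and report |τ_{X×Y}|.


Basis B = {∅ × ∅, {70} × {p2}, {71} × {p2}, {72} × {p2}, {70} × {p1, p2}, {70} × {p2, p3}, {70, 71} × {p2}, {70, 72} × {p2}, {71} × {p1, p2}, {71} × {p2, p3}, {71, 72} × {p2}, {72} × {p1, p2}, {72} × {p2, p3}, {70} × {p1, p2, p3}, {70, 71, 72} × {p2}, {71} × {p1, p2, p3}, {72} × {p1, p2, p3}, {70, 71} × {p1, p2}, {70, 72} × {p1, p2}, {70, 71} × {p2, p3}, {70, 72} × {p2, p3}, {71, 72} × {p1, p2}, {71, 72} × {p2, p3}, {70, 71} × {p1, p2, p3}, {70, 72} × {p1, p2, p3}, {70, 71, 72} × {p1, p2}, {70, 71, 72} × {p2, p3}, {71, 72} × {p1, p2, p3}, {70, 71, 72} × {p1, p2, p3}}; |τ_{X×Y}| = 125.

Enumerate products U × V with U ∈ τ_X, V ∈ τ_Y (deduplicated):
  ∅ × ∅ = {} (∅)
  {70} × {p2} = {(70,p2)}
  {71} × {p2} = {(71,p2)}
  {72} × {p2} = {(72,p2)}
  {70} × {p1, p2} = {(70,p1), (70,p2)}
  {70} × {p2, p3} = {(70,p2), (70,p3)}
  {70, 71} × {p2} = {(70,p2), (71,p2)}
  {70, 72} × {p2} = {(70,p2), (72,p2)}
  {71} × {p1, p2} = {(71,p1), (71,p2)}
  {71} × {p2, p3} = {(71,p2), (71,p3)}
  {71, 72} × {p2} = {(71,p2), (72,p2)}
  {72} × {p1, p2} = {(72,p1), (72,p2)}
  {72} × {p2, p3} = {(72,p2), (72,p3)}
  {70} × {p1, p2, p3} = {(70,p1), (70,p2), (70,p3)}
  {70, 71, 72} × {p2} = {(70,p2), (71,p2), (72,p2)}
  {71} × {p1, p2, p3} = {(71,p1), (71,p2), (71,p3)}
  {72} × {p1, p2, p3} = {(72,p1), (72,p2), (72,p3)}
  {70, 71} × {p1, p2} = {(70,p1), (70,p2), (71,p1), (71,p2)}
  {70, 72} × {p1, p2} = {(70,p1), (70,p2), (72,p1), (72,p2)}
  {70, 71} × {p2, p3} = {(70,p2), (70,p3), (71,p2), (71,p3)}
  {70, 72} × {p2, p3} = {(70,p2), (70,p3), (72,p2), (72,p3)}
  {71, 72} × {p1, p2} = {(71,p1), (71,p2), (72,p1), (72,p2)}
  {71, 72} × {p2, p3} = {(71,p2), (71,p3), (72,p2), (72,p3)}
  {70, 71} × {p1, p2, p3} = {(70,p1), (70,p2), (70,p3), (71,p1), (71,p2), (71,p3)}
  {70, 72} × {p1, p2, p3} = {(70,p1), (70,p2), (70,p3), (72,p1), (72,p2), (72,p3)}
  {70, 71, 72} × {p1, p2} = {(70,p1), (70,p2), (71,p1), (71,p2), (72,p1), (72,p2)}
  {70, 71, 72} × {p2, p3} = {(70,p2), (70,p3), (71,p2), (71,p3), (72,p2), (72,p3)}
  {71, 72} × {p1, p2, p3} = {(71,p1), (71,p2), (71,p3), (72,p1), (72,p2), (72,p3)}
  {70, 71, 72} × {p1, p2, p3} = {(70,p1), (70,p2), (70,p3), (71,p1), (71,p2), (71,p3), (72,p1), (72,p2), (72,p3)}
These 29 distinct sets form the basis B.
Close under arbitrary unions to get τ_{X×Y}; counting gives |τ_{X×Y}| = 125.


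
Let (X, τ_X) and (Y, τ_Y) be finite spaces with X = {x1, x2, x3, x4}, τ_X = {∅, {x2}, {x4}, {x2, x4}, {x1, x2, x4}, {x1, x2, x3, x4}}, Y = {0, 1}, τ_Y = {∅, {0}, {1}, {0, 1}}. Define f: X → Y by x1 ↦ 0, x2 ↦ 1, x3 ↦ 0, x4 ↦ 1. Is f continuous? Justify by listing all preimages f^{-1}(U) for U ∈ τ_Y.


f is NOT continuous.

Compute f^{-1}(U) for each U ∈ τ_Y:
  U = ∅: f^{-1}(U) = ∅ ∈ τ_X ✓.
  U = {0}: f^{-1}(U) = {x1, x3} ∉ τ_X ✗.
  U = {1}: f^{-1}(U) = {x2, x4} ∈ τ_X ✓.
  U = {0, 1}: f^{-1}(U) = {x1, x2, x3, x4} ∈ τ_X ✓.
Found U = {0} with f^{-1}(U) = {x1, x3} not in τ_X. Therefore f is NOT continuous.


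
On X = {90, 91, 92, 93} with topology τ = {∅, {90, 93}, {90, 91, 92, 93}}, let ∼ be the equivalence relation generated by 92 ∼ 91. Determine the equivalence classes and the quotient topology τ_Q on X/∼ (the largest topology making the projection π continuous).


X/∼ = {[90], [91=92], [93]}; |τ_Q| = 3.

Equivalence classes: [90], [91=92], [93].
Quotient map π: X → X/∼ sends 90 ↦ [90], 91 ↦ [91=92], 92 ↦ [91=92], 93 ↦ [93].
For each subset V ⊆ X/∼, compute π^{-1}(V) ⊆ X and check whether π^{-1}(V) ∈ τ. V is open in τ_Q iff π^{-1}(V) ∈ τ.
  V = {}: π^{-1}(V) = ∅ ∈ τ ✓.
  V = {[90]}: π^{-1}(V) = {90} ∉ τ ✗.
  V = {[91=92]}: π^{-1}(V) = {91, 92} ∉ τ ✗.
  V = {[90], [91=92]}: π^{-1}(V) = {90, 91, 92} ∉ τ ✗.
  V = {[93]}: π^{-1}(V) = {93} ∉ τ ✗.
  V = {[90], [93]}: π^{-1}(V) = {90, 93} ∈ τ ✓.
  V = {[91=92], [93]}: π^{-1}(V) = {91, 92, 93} ∉ τ ✗.
  V = {[90], [91=92], [93]}: π^{-1}(V) = {90, 91, 92, 93} ∈ τ ✓.
Open sets in the quotient: τ_Q = {{}, {[90], [93]}, {[90], [91=92], [93]}} (3 elements).


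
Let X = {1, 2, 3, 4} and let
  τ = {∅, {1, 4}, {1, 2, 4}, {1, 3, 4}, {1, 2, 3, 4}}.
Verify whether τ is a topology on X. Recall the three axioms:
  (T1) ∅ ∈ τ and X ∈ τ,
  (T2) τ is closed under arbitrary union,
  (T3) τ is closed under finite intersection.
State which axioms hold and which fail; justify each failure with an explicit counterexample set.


τ IS a topology on X.

Axiom (T1): ∅ ∈ τ? Yes; X ∈ τ? Yes.
Axiom (T2/T3): check pairwise unions and intersections of members of τ.
All pairwise intersections and unions checked — each lies in τ. Therefore τ satisfies (T1), (T2), (T3): it IS a topology on X.
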